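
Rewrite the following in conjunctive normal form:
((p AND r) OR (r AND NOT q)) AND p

r AND p

((p AND r) OR (r AND NOT q)) AND p
≡ (p OR r) AND (p OR NOT q) AND (r OR r) AND (r OR NOT q) AND p   [distribute OR over AND]
≡ r AND p   [simplify]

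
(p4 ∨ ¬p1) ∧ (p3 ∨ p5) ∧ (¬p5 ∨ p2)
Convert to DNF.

(p4 ∨ ¬p1) ∧ (p3 ∨ p5) ∧ (¬p5 ∨ p2)
⇔ p4 ∧ p3 ∧ ¬p5 ∨ p4 ∧ p3 ∧ p2 ∨ p4 ∧ p5 ∧ ¬p5 ∨ p4 ∧ p5 ∧ p2 ∨ ¬p1 ∧ p3 ∧ ¬p5 ∨ ¬p1 ∧ p3 ∧ p2 ∨ ¬p1 ∧ p5 ∧ ¬p5 ∨ ¬p1 ∧ p5 ∧ p2   [distribute ∧ over ∨]
⇔ p4 ∧ p3 ∧ ¬p5 ∨ p4 ∧ p3 ∧ p2 ∨ p4 ∧ p5 ∧ p2 ∨ ¬p1 ∧ p3 ∧ ¬p5 ∨ ¬p1 ∧ p3 ∧ p2 ∨ ¬p1 ∧ p5 ∧ p2   [simplify]

p4 ∧ p3 ∧ ¬p5 ∨ p4 ∧ p3 ∧ p2 ∨ p4 ∧ p5 ∧ p2 ∨ ¬p1 ∧ p3 ∧ ¬p5 ∨ ¬p1 ∧ p3 ∧ p2 ∨ ¬p1 ∧ p5 ∧ p2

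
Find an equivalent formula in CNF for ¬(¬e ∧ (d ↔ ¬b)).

¬(¬e ∧ (d ↔ ¬b))
≡ ¬(¬e ∧ (d → ¬b) ∧ (¬b → d))   — eliminate ↔
≡ ¬(¬e ∧ (¬d ∨ ¬b) ∧ (¬b → d))   — eliminate →
≡ ¬(¬e ∧ (¬d ∨ ¬b) ∧ (¬¬b ∨ d))   — eliminate →
≡ ¬¬e ∨ ¬(¬d ∨ ¬b) ∨ ¬(¬¬b ∨ d)   — De Morgan
≡ e ∨ ¬(¬d ∨ ¬b) ∨ ¬(¬¬b ∨ d)   — double negation
≡ e ∨ (¬¬d ∧ ¬¬b) ∨ ¬(¬¬b ∨ d)   — De Morgan
≡ e ∨ (d ∧ ¬¬b) ∨ ¬(¬¬b ∨ d)   — double negation
≡ e ∨ (d ∧ b) ∨ ¬(¬¬b ∨ d)   — double negation
≡ e ∨ (d ∧ b) ∨ (¬¬¬b ∧ ¬d)   — De Morgan
≡ e ∨ (d ∧ b) ∨ (¬b ∧ ¬d)   — double negation
≡ (e ∨ d ∨ ¬b) ∧ (e ∨ d ∨ ¬d) ∧ (e ∨ b ∨ ¬b) ∧ (e ∨ b ∨ ¬d)   — distribute ∨ over ∧
≡ (e ∨ d ∨ ¬b) ∧ (e ∨ b ∨ ¬d)   — simplify

(e ∨ d ∨ ¬b) ∧ (e ∨ b ∨ ¬d)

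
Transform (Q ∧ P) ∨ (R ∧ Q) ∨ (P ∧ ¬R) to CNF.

(Q ∨ P) ∧ (Q ∨ ¬R) ∧ (P ∨ R)

(Q ∧ P) ∨ (R ∧ Q) ∨ (P ∧ ¬R)
≡ (Q ∨ R ∨ P) ∧ (Q ∨ R ∨ ¬R) ∧ (Q ∨ Q ∨ P) ∧ (Q ∨ Q ∨ ¬R) ∧ (P ∨ R ∨ P) ∧ (P ∨ R ∨ ¬R) ∧ (P ∨ Q ∨ P) ∧ (P ∨ Q ∨ ¬R)   (distribute ∨ over ∧)
≡ (Q ∨ P) ∧ (Q ∨ ¬R) ∧ (P ∨ R)   (simplify)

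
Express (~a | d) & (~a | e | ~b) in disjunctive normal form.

(~a | d) & (~a | e | ~b)
⇔ (~a & ~a) | (~a & e) | (~a & ~b) | (d & ~a) | (d & e) | (d & ~b)   — distribute & over |
⇔ ~a | (d & e) | (d & ~b)   — simplify

~a | (d & e) | (d & ~b)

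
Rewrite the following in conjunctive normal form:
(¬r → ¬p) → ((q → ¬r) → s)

(¬r ∨ q ∨ s) ∧ (p ∨ q ∨ s) ∧ (p ∨ r ∨ s)

(¬r → ¬p) → ((q → ¬r) → s)
⇔ ¬(¬r → ¬p) ∨ ((q → ¬r) → s)   (eliminate →)
⇔ ¬(¬¬r ∨ ¬p) ∨ ((q → ¬r) → s)   (eliminate →)
⇔ ¬(¬¬r ∨ ¬p) ∨ ¬(q → ¬r) ∨ s   (eliminate →)
⇔ ¬(¬¬r ∨ ¬p) ∨ ¬(¬q ∨ ¬r) ∨ s   (eliminate →)
⇔ (¬¬¬r ∧ ¬¬p) ∨ ¬(¬q ∨ ¬r) ∨ s   (De Morgan)
⇔ (¬r ∧ ¬¬p) ∨ ¬(¬q ∨ ¬r) ∨ s   (double negation)
⇔ (¬r ∧ p) ∨ ¬(¬q ∨ ¬r) ∨ s   (double negation)
⇔ (¬r ∧ p) ∨ (¬¬q ∧ ¬¬r) ∨ s   (De Morgan)
⇔ (¬r ∧ p) ∨ (q ∧ ¬¬r) ∨ s   (double negation)
⇔ (¬r ∧ p) ∨ (q ∧ r) ∨ s   (double negation)
⇔ (¬r ∨ q ∨ s) ∧ (¬r ∨ r ∨ s) ∧ (p ∨ q ∨ s) ∧ (p ∨ r ∨ s)   (distribute ∨ over ∧)
⇔ (¬r ∨ q ∨ s) ∧ (p ∨ q ∨ s) ∧ (p ∨ r ∨ s)   (simplify)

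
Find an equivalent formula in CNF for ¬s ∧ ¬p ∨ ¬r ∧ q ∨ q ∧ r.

¬s ∧ ¬p ∨ ¬r ∧ q ∨ q ∧ r
≡ (¬s ∨ ¬r ∨ q) ∧ (¬s ∨ ¬r ∨ r) ∧ (¬s ∨ q ∨ q) ∧ (¬s ∨ q ∨ r) ∧ (¬p ∨ ¬r ∨ q) ∧ (¬p ∨ ¬r ∨ r) ∧ (¬p ∨ q ∨ q) ∧ (¬p ∨ q ∨ r)   [distribute ∨ over ∧]
≡ (¬s ∨ q) ∧ (¬p ∨ q)   [simplify]

(¬s ∨ q) ∧ (¬p ∨ q)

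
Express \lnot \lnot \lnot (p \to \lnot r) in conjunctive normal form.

p \land r

\lnot \lnot \lnot (p \to \lnot r)
= \lnot \lnot \lnot (\lnot p \lor \lnot r)   [eliminate \to]
= \lnot (\lnot p \lor \lnot r)   [double negation]
= \lnot \lnot p \land \lnot \lnot r   [De Morgan]
= p \land \lnot \lnot r   [double negation]
= p \land r   [double negation]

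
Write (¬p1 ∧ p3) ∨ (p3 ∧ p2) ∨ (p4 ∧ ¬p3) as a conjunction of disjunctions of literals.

(¬p1 ∨ p2 ∨ p4) ∧ (¬p1 ∨ p2 ∨ ¬p3) ∧ (p3 ∨ p4)

(¬p1 ∧ p3) ∨ (p3 ∧ p2) ∨ (p4 ∧ ¬p3)
= (¬p1 ∨ p3 ∨ p4) ∧ (¬p1 ∨ p3 ∨ ¬p3) ∧ (¬p1 ∨ p2 ∨ p4) ∧ (¬p1 ∨ p2 ∨ ¬p3) ∧ (p3 ∨ p3 ∨ p4) ∧ (p3 ∨ p3 ∨ ¬p3) ∧ (p3 ∨ p2 ∨ p4) ∧ (p3 ∨ p2 ∨ ¬p3)   [distribute ∨ over ∧]
= (¬p1 ∨ p2 ∨ p4) ∧ (¬p1 ∨ p2 ∨ ¬p3) ∧ (p3 ∨ p4)   [simplify]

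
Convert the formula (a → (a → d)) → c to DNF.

(a → (a → d)) → c
= ¬(a → (a → d)) ∨ c   [eliminate →]
= ¬(¬a ∨ (a → d)) ∨ c   [eliminate →]
= ¬(¬a ∨ ¬a ∨ d) ∨ c   [eliminate →]
= (¬¬a ∧ ¬¬a ∧ ¬d) ∨ c   [De Morgan]
= (a ∧ ¬¬a ∧ ¬d) ∨ c   [double negation]
= (a ∧ a ∧ ¬d) ∨ c   [double negation]
= (a ∧ ¬d) ∨ c   [simplify]

(a ∧ ¬d) ∨ c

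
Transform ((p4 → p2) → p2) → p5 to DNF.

((p4 → p2) → p2) → p5
= ¬((p4 → p2) → p2) ∨ p5   [eliminate →]
= ¬(¬(p4 → p2) ∨ p2) ∨ p5   [eliminate →]
= ¬(¬(¬p4 ∨ p2) ∨ p2) ∨ p5   [eliminate →]
= (¬¬(¬p4 ∨ p2) ∧ ¬p2) ∨ p5   [De Morgan]
= ((¬p4 ∨ p2) ∧ ¬p2) ∨ p5   [double negation]
= (¬p4 ∧ ¬p2) ∨ (p2 ∧ ¬p2) ∨ p5   [distribute ∧ over ∨]
= (¬p4 ∧ ¬p2) ∨ p5   [simplify]

(¬p4 ∧ ¬p2) ∨ p5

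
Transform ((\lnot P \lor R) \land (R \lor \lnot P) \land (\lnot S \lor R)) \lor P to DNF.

((\lnot P \lor R) \land (R \lor \lnot P) \land (\lnot S \lor R)) \lor P
= (\lnot P \land R \land \lnot S) \lor (\lnot P \land R \land R) \lor (\lnot P \land \lnot P \land \lnot S) \lor (\lnot P \land \lnot P \land R) \lor (R \land R \land \lnot S) \lor (R \land R \land R) \lor (R \land \lnot P \land \lnot S) \lor (R \land \lnot P \land R) \lor P   [distribute \land over \lor]
= (\lnot P \land \lnot S) \lor R \lor P   [simplify]

(\lnot P \land \lnot S) \lor R \lor P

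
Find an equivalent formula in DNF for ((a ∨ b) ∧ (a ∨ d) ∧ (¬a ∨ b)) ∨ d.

((a ∨ b) ∧ (a ∨ d) ∧ (¬a ∨ b)) ∨ d
≡ (a ∧ a ∧ ¬a) ∨ (a ∧ a ∧ b) ∨ (a ∧ d ∧ ¬a) ∨ (a ∧ d ∧ b) ∨ (b ∧ a ∧ ¬a) ∨ (b ∧ a ∧ b) ∨ (b ∧ d ∧ ¬a) ∨ (b ∧ d ∧ b) ∨ d
≡ (a ∧ b) ∨ d

(a ∧ b) ∨ d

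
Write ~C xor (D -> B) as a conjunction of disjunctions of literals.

~C xor (D -> B)
= (~C | (D -> B)) & ~(~C & (D -> B))
= (~C | ~D | B) & ~(~C & (D -> B))
= (~C | ~D | B) & ~(~C & (~D | B))
= (~C | ~D | B) & (~~C | ~(~D | B))
= (~C | ~D | B) & (C | ~(~D | B))
= (~C | ~D | B) & (C | (~~D & ~B))
= (~C | ~D | B) & (C | (D & ~B))
= (~C | ~D | B) & (C | D) & (C | ~B)

(~C | ~D | B) & (C | D) & (C | ~B)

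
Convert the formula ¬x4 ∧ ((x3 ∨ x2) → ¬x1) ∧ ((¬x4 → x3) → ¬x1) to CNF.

¬x4 ∧ (¬x3 ∨ ¬x1) ∧ (¬x2 ∨ ¬x1)

¬x4 ∧ ((x3 ∨ x2) → ¬x1) ∧ ((¬x4 → x3) → ¬x1)
⇔ ¬x4 ∧ (¬(x3 ∨ x2) ∨ ¬x1) ∧ ((¬x4 → x3) → ¬x1)   [eliminate →]
⇔ ¬x4 ∧ (¬(x3 ∨ x2) ∨ ¬x1) ∧ (¬(¬x4 → x3) ∨ ¬x1)   [eliminate →]
⇔ ¬x4 ∧ (¬(x3 ∨ x2) ∨ ¬x1) ∧ (¬(¬¬x4 ∨ x3) ∨ ¬x1)   [eliminate →]
⇔ ¬x4 ∧ ((¬x3 ∧ ¬x2) ∨ ¬x1) ∧ (¬(¬¬x4 ∨ x3) ∨ ¬x1)   [De Morgan]
⇔ ¬x4 ∧ ((¬x3 ∧ ¬x2) ∨ ¬x1) ∧ ((¬¬¬x4 ∧ ¬x3) ∨ ¬x1)   [De Morgan]
⇔ ¬x4 ∧ ((¬x3 ∧ ¬x2) ∨ ¬x1) ∧ ((¬x4 ∧ ¬x3) ∨ ¬x1)   [double negation]
⇔ ¬x4 ∧ (¬x3 ∨ ¬x1) ∧ (¬x2 ∨ ¬x1) ∧ (¬x4 ∨ ¬x1) ∧ (¬x3 ∨ ¬x1)   [distribute ∨ over ∧]
⇔ ¬x4 ∧ (¬x3 ∨ ¬x1) ∧ (¬x2 ∨ ¬x1)   [simplify]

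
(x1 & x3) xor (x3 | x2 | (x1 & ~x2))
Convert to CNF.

(x1 | x3 | x2) & (~x1 | ~x3)

(x1 & x3) xor (x3 | x2 | (x1 & ~x2))
≡ ((x1 & x3) | x3 | x2 | (x1 & ~x2)) & ~(x1 & x3 & (x3 | x2 | (x1 & ~x2)))
≡ ((x1 & x3) | x3 | x2 | (x1 & ~x2)) & (~x1 | ~x3 | ~(x3 | x2 | (x1 & ~x2)))
≡ ((x1 & x3) | x3 | x2 | (x1 & ~x2)) & (~x1 | ~x3 | (~x3 & ~x2 & ~(x1 & ~x2)))
≡ ((x1 & x3) | x3 | x2 | (x1 & ~x2)) & (~x1 | ~x3 | (~x3 & ~x2 & (~x1 | ~~x2)))
≡ ((x1 & x3) | x3 | x2 | (x1 & ~x2)) & (~x1 | ~x3 | (~x3 & ~x2 & (~x1 | x2)))
≡ (x1 | x3 | x2 | x1) & (x1 | x3 | x2 | ~x2) & (x3 | x3 | x2 | x1) & (x3 | x3 | x2 | ~x2) & (~x1 | ~x3 | ~x3) & (~x1 | ~x3 | ~x2) & (~x1 | ~x3 | ~x1 | x2)
≡ (x1 | x3 | x2) & (~x1 | ~x3)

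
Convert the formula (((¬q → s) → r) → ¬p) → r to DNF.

(((¬q → s) → r) → ¬p) → r
≡ ¬(((¬q → s) → r) → ¬p) ∨ r   (eliminate →)
≡ ¬(¬((¬q → s) → r) ∨ ¬p) ∨ r   (eliminate →)
≡ ¬(¬(¬(¬q → s) ∨ r) ∨ ¬p) ∨ r   (eliminate →)
≡ ¬(¬(¬(¬¬q ∨ s) ∨ r) ∨ ¬p) ∨ r   (eliminate →)
≡ (¬¬(¬(¬¬q ∨ s) ∨ r) ∧ ¬¬p) ∨ r   (De Morgan)
≡ ((¬(¬¬q ∨ s) ∨ r) ∧ ¬¬p) ∨ r   (double negation)
≡ (((¬¬¬q ∧ ¬s) ∨ r) ∧ ¬¬p) ∨ r   (De Morgan)
≡ (((¬q ∧ ¬s) ∨ r) ∧ ¬¬p) ∨ r   (double negation)
≡ (((¬q ∧ ¬s) ∨ r) ∧ p) ∨ r   (double negation)
≡ (¬q ∧ ¬s ∧ p) ∨ (r ∧ p) ∨ r   (distribute ∧ over ∨)
≡ (¬q ∧ ¬s ∧ p) ∨ r   (simplify)

(¬q ∧ ¬s ∧ p) ∨ r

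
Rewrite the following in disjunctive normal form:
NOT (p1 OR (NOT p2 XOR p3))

(NOT p1 AND p2 AND NOT p3) OR (NOT p1 AND p3 AND NOT p2)

NOT (p1 OR (NOT p2 XOR p3))
⇔ NOT (p1 OR (NOT p2 AND NOT p3) OR (NOT NOT p2 AND p3))
⇔ NOT p1 AND NOT (NOT p2 AND NOT p3) AND NOT (NOT NOT p2 AND p3)
⇔ NOT p1 AND (NOT NOT p2 OR NOT NOT p3) AND NOT (NOT NOT p2 AND p3)
⇔ NOT p1 AND (p2 OR NOT NOT p3) AND NOT (NOT NOT p2 AND p3)
⇔ NOT p1 AND (p2 OR p3) AND NOT (NOT NOT p2 AND p3)
⇔ NOT p1 AND (p2 OR p3) AND (NOT NOT NOT p2 OR NOT p3)
⇔ NOT p1 AND (p2 OR p3) AND (NOT p2 OR NOT p3)
⇔ (NOT p1 AND p2 AND NOT p2) OR (NOT p1 AND p2 AND NOT p3) OR (NOT p1 AND p3 AND NOT p2) OR (NOT p1 AND p3 AND NOT p3)
⇔ (NOT p1 AND p2 AND NOT p3) OR (NOT p1 AND p3 AND NOT p2)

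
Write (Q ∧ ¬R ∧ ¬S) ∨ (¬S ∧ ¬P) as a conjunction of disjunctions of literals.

(Q ∧ ¬R ∧ ¬S) ∨ (¬S ∧ ¬P)
= (Q ∨ ¬S) ∧ (Q ∨ ¬P) ∧ (¬R ∨ ¬S) ∧ (¬R ∨ ¬P) ∧ (¬S ∨ ¬S) ∧ (¬S ∨ ¬P)   (distribute ∨ over ∧)
= (Q ∨ ¬P) ∧ (¬R ∨ ¬P) ∧ ¬S   (simplify)

(Q ∨ ¬P) ∧ (¬R ∨ ¬P) ∧ ¬S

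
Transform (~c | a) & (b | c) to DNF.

(~c | a) & (b | c)
⇔ (~c & b) | (~c & c) | (a & b) | (a & c)   [distribute & over |]
⇔ (~c & b) | (a & b) | (a & c)   [simplify]

(~c & b) | (a & b) | (a & c)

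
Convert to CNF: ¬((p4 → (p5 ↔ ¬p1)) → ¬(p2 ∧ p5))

¬((p4 → (p5 ↔ ¬p1)) → ¬(p2 ∧ p5))
= ¬(¬(p4 → (p5 ↔ ¬p1)) ∨ ¬(p2 ∧ p5))   (eliminate →)
= ¬(¬(¬p4 ∨ (p5 ↔ ¬p1)) ∨ ¬(p2 ∧ p5))   (eliminate →)
= ¬(¬(¬p4 ∨ ((p5 → ¬p1) ∧ (¬p1 → p5))) ∨ ¬(p2 ∧ p5))   (eliminate ↔)
= ¬(¬(¬p4 ∨ ((¬p5 ∨ ¬p1) ∧ (¬p1 → p5))) ∨ ¬(p2 ∧ p5))   (eliminate →)
= ¬(¬(¬p4 ∨ ((¬p5 ∨ ¬p1) ∧ (¬¬p1 ∨ p5))) ∨ ¬(p2 ∧ p5))   (eliminate →)
= ¬¬(¬p4 ∨ ((¬p5 ∨ ¬p1) ∧ (¬¬p1 ∨ p5))) ∧ ¬¬(p2 ∧ p5)   (De Morgan)
= (¬p4 ∨ ((¬p5 ∨ ¬p1) ∧ (¬¬p1 ∨ p5))) ∧ ¬¬(p2 ∧ p5)   (double negation)
= (¬p4 ∨ ((¬p5 ∨ ¬p1) ∧ (p1 ∨ p5))) ∧ ¬¬(p2 ∧ p5)   (double negation)
= (¬p4 ∨ ((¬p5 ∨ ¬p1) ∧ (p1 ∨ p5))) ∧ p2 ∧ p5   (double negation)
= (¬p4 ∨ ¬p5 ∨ ¬p1) ∧ (¬p4 ∨ p1 ∨ p5) ∧ p2 ∧ p5   (distribute ∨ over ∧)
= (¬p4 ∨ ¬p5 ∨ ¬p1) ∧ p2 ∧ p5   (simplify)

(¬p4 ∨ ¬p5 ∨ ¬p1) ∧ p2 ∧ p5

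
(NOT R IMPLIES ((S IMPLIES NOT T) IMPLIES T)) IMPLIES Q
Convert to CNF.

(NOT R IMPLIES ((S IMPLIES NOT T) IMPLIES T)) IMPLIES Q
= NOT (NOT R IMPLIES ((S IMPLIES NOT T) IMPLIES T)) OR Q   [eliminate IMPLIES]
= NOT (NOT NOT R OR ((S IMPLIES NOT T) IMPLIES T)) OR Q   [eliminate IMPLIES]
= NOT (NOT NOT R OR NOT (S IMPLIES NOT T) OR T) OR Q   [eliminate IMPLIES]
= NOT (NOT NOT R OR NOT (NOT S OR NOT T) OR T) OR Q   [eliminate IMPLIES]
= (NOT NOT NOT R AND NOT NOT (NOT S OR NOT T) AND NOT T) OR Q   [De Morgan]
= (NOT R AND NOT NOT (NOT S OR NOT T) AND NOT T) OR Q   [double negation]
= (NOT R AND (NOT S OR NOT T) AND NOT T) OR Q   [double negation]
= (NOT R OR Q) AND (NOT S OR NOT T OR Q) AND (NOT T OR Q)   [distribute OR over AND]
= (NOT R OR Q) AND (NOT T OR Q)   [simplify]

(NOT R OR Q) AND (NOT T OR Q)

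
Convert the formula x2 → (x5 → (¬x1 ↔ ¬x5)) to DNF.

x2 → (x5 → (¬x1 ↔ ¬x5))
≡ ¬x2 ∨ (x5 → (¬x1 ↔ ¬x5))   (eliminate →)
≡ ¬x2 ∨ ¬x5 ∨ (¬x1 ↔ ¬x5)   (eliminate →)
≡ ¬x2 ∨ ¬x5 ∨ ((¬x1 → ¬x5) ∧ (¬x5 → ¬x1))   (eliminate ↔)
≡ ¬x2 ∨ ¬x5 ∨ ((¬¬x1 ∨ ¬x5) ∧ (¬x5 → ¬x1))   (eliminate →)
≡ ¬x2 ∨ ¬x5 ∨ ((¬¬x1 ∨ ¬x5) ∧ (¬¬x5 ∨ ¬x1))   (eliminate →)
≡ ¬x2 ∨ ¬x5 ∨ ((x1 ∨ ¬x5) ∧ (¬¬x5 ∨ ¬x1))   (double negation)
≡ ¬x2 ∨ ¬x5 ∨ ((x1 ∨ ¬x5) ∧ (x5 ∨ ¬x1))   (double negation)
≡ ¬x2 ∨ ¬x5 ∨ (x1 ∧ x5) ∨ (x1 ∧ ¬x1) ∨ (¬x5 ∧ x5) ∨ (¬x5 ∧ ¬x1)   (distribute ∧ over ∨)
≡ ¬x2 ∨ ¬x5 ∨ (x1 ∧ x5)   (simplify)

¬x2 ∨ ¬x5 ∨ (x1 ∧ x5)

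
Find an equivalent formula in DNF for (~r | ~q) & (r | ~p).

(~r | ~q) & (r | ~p)
≡ (~r & r) | (~r & ~p) | (~q & r) | (~q & ~p)   (distribute & over |)
≡ (~r & ~p) | (~q & r) | (~q & ~p)   (simplify)

(~r & ~p) | (~q & r) | (~q & ~p)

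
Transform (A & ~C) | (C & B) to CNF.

(A & ~C) | (C & B)
= (A | C) & (A | B) & (~C | C) & (~C | B)
= (A | C) & (A | B) & (~C | B)

(A | C) & (A | B) & (~C | B)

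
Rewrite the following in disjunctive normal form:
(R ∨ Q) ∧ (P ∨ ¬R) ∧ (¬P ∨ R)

(R ∨ Q) ∧ (P ∨ ¬R) ∧ (¬P ∨ R)
≡ (R ∧ P ∧ ¬P) ∨ (R ∧ P ∧ R) ∨ (R ∧ ¬R ∧ ¬P) ∨ (R ∧ ¬R ∧ R) ∨ (Q ∧ P ∧ ¬P) ∨ (Q ∧ P ∧ R) ∨ (Q ∧ ¬R ∧ ¬P) ∨ (Q ∧ ¬R ∧ R)   (distribute ∧ over ∨)
≡ (R ∧ P) ∨ (Q ∧ ¬R ∧ ¬P)   (simplify)

(R ∧ P) ∨ (Q ∧ ¬R ∧ ¬P)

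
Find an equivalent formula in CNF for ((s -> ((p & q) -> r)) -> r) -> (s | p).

~r | s | p

((s -> ((p & q) -> r)) -> r) -> (s | p)
= ~((s -> ((p & q) -> r)) -> r) | s | p   [eliminate ->]
= ~(~(s -> ((p & q) -> r)) | r) | s | p   [eliminate ->]
= ~(~(~s | ((p & q) -> r)) | r) | s | p   [eliminate ->]
= ~(~(~s | ~(p & q) | r) | r) | s | p   [eliminate ->]
= (~~(~s | ~(p & q) | r) & ~r) | s | p   [De Morgan]
= ((~s | ~(p & q) | r) & ~r) | s | p   [double negation]
= ((~s | ~p | ~q | r) & ~r) | s | p   [De Morgan]
= (~s | ~p | ~q | r | s | p) & (~r | s | p)   [distribute | over &]
= ~r | s | p   [simplify]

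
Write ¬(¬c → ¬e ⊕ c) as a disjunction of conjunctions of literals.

¬(¬c → ¬e ⊕ c)
= ¬(¬¬c ∨ (¬e ⊕ c))   (eliminate →)
= ¬(¬¬c ∨ ¬e ∧ ¬c ∨ ¬¬e ∧ c)   (expand ⊕)
= ¬¬¬c ∧ ¬(¬e ∧ ¬c) ∧ ¬(¬¬e ∧ c)   (De Morgan)
= ¬c ∧ ¬(¬e ∧ ¬c) ∧ ¬(¬¬e ∧ c)   (double negation)
= ¬c ∧ (¬¬e ∨ ¬¬c) ∧ ¬(¬¬e ∧ c)   (De Morgan)
= ¬c ∧ (e ∨ ¬¬c) ∧ ¬(¬¬e ∧ c)   (double negation)
= ¬c ∧ (e ∨ c) ∧ ¬(¬¬e ∧ c)   (double negation)
= ¬c ∧ (e ∨ c) ∧ (¬¬¬e ∨ ¬c)   (De Morgan)
= ¬c ∧ (e ∨ c) ∧ (¬e ∨ ¬c)   (double negation)
= ¬c ∧ e ∧ ¬e ∨ ¬c ∧ e ∧ ¬c ∨ ¬c ∧ c ∧ ¬e ∨ ¬c ∧ c ∧ ¬c   (distribute ∧ over ∨)
= ¬c ∧ e   (simplify)

¬c ∧ e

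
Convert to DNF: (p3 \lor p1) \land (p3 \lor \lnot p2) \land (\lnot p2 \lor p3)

p3 \lor (p1 \land \lnot p2)

(p3 \lor p1) \land (p3 \lor \lnot p2) \land (\lnot p2 \lor p3)
≡ (p3 \land p3 \land \lnot p2) \lor (p3 \land p3 \land p3) \lor (p3 \land \lnot p2 \land \lnot p2) \lor (p3 \land \lnot p2 \land p3) \lor (p1 \land p3 \land \lnot p2) \lor (p1 \land p3 \land p3) \lor (p1 \land \lnot p2 \land \lnot p2) \lor (p1 \land \lnot p2 \land p3)
≡ p3 \lor (p1 \land \lnot p2)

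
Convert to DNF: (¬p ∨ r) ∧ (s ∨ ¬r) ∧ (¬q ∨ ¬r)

(¬p ∨ r) ∧ (s ∨ ¬r) ∧ (¬q ∨ ¬r)
≡ (¬p ∧ s ∧ ¬q) ∨ (¬p ∧ s ∧ ¬r) ∨ (¬p ∧ ¬r ∧ ¬q) ∨ (¬p ∧ ¬r ∧ ¬r) ∨ (r ∧ s ∧ ¬q) ∨ (r ∧ s ∧ ¬r) ∨ (r ∧ ¬r ∧ ¬q) ∨ (r ∧ ¬r ∧ ¬r)   [distribute ∧ over ∨]
≡ (¬p ∧ s ∧ ¬q) ∨ (¬p ∧ ¬r) ∨ (r ∧ s ∧ ¬q)   [simplify]

(¬p ∧ s ∧ ¬q) ∨ (¬p ∧ ¬r) ∨ (r ∧ s ∧ ¬q)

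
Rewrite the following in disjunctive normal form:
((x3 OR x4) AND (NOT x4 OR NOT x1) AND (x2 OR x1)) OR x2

(x3 AND NOT x4 AND x1) OR x2

((x3 OR x4) AND (NOT x4 OR NOT x1) AND (x2 OR x1)) OR x2
⇔ (x3 AND NOT x4 AND x2) OR (x3 AND NOT x4 AND x1) OR (x3 AND NOT x1 AND x2) OR (x3 AND NOT x1 AND x1) OR (x4 AND NOT x4 AND x2) OR (x4 AND NOT x4 AND x1) OR (x4 AND NOT x1 AND x2) OR (x4 AND NOT x1 AND x1) OR x2   (distribute AND over OR)
⇔ (x3 AND NOT x4 AND x1) OR x2   (simplify)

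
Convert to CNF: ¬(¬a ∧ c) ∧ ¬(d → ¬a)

¬(¬a ∧ c) ∧ ¬(d → ¬a)
= ¬(¬a ∧ c) ∧ ¬(¬d ∨ ¬a)   [eliminate →]
= (¬¬a ∨ ¬c) ∧ ¬(¬d ∨ ¬a)   [De Morgan]
= (a ∨ ¬c) ∧ ¬(¬d ∨ ¬a)   [double negation]
= (a ∨ ¬c) ∧ ¬¬d ∧ ¬¬a   [De Morgan]
= (a ∨ ¬c) ∧ d ∧ ¬¬a   [double negation]
= (a ∨ ¬c) ∧ d ∧ a   [double negation]
= d ∧ a   [simplify]

d ∧ a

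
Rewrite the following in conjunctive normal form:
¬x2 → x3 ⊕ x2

¬x2 → x3 ⊕ x2
= ¬¬x2 ∨ (x3 ⊕ x2)   — eliminate →
= ¬¬x2 ∨ (x3 ∨ x2) ∧ ¬(x3 ∧ x2)   — expand ⊕
= x2 ∨ (x3 ∨ x2) ∧ ¬(x3 ∧ x2)   — double negation
= x2 ∨ (x3 ∨ x2) ∧ (¬x3 ∨ ¬x2)   — De Morgan
= (x2 ∨ x3 ∨ x2) ∧ (x2 ∨ ¬x3 ∨ ¬x2)   — distribute ∨ over ∧
= x2 ∨ x3   — simplify

x2 ∨ x3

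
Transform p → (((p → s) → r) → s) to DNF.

p → (((p → s) → r) → s)
≡ ¬p ∨ (((p → s) → r) → s)   — eliminate →
≡ ¬p ∨ ¬((p → s) → r) ∨ s   — eliminate →
≡ ¬p ∨ ¬(¬(p → s) ∨ r) ∨ s   — eliminate →
≡ ¬p ∨ ¬(¬(¬p ∨ s) ∨ r) ∨ s   — eliminate →
≡ ¬p ∨ (¬¬(¬p ∨ s) ∧ ¬r) ∨ s   — De Morgan
≡ ¬p ∨ ((¬p ∨ s) ∧ ¬r) ∨ s   — double negation
≡ ¬p ∨ (¬p ∧ ¬r) ∨ (s ∧ ¬r) ∨ s   — distribute ∧ over ∨
≡ ¬p ∨ s   — simplify

¬p ∨ s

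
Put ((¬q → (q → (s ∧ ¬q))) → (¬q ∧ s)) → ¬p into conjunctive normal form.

q ∨ ¬s ∨ ¬p

((¬q → (q → (s ∧ ¬q))) → (¬q ∧ s)) → ¬p
= ¬((¬q → (q → (s ∧ ¬q))) → (¬q ∧ s)) ∨ ¬p   — eliminate →
= ¬(¬(¬q → (q → (s ∧ ¬q))) ∨ (¬q ∧ s)) ∨ ¬p   — eliminate →
= ¬(¬(¬¬q ∨ (q → (s ∧ ¬q))) ∨ (¬q ∧ s)) ∨ ¬p   — eliminate →
= ¬(¬(¬¬q ∨ ¬q ∨ (s ∧ ¬q)) ∨ (¬q ∧ s)) ∨ ¬p   — eliminate →
= (¬¬(¬¬q ∨ ¬q ∨ (s ∧ ¬q)) ∧ ¬(¬q ∧ s)) ∨ ¬p   — De Morgan
= ((¬¬q ∨ ¬q ∨ (s ∧ ¬q)) ∧ ¬(¬q ∧ s)) ∨ ¬p   — double negation
= ((q ∨ ¬q ∨ (s ∧ ¬q)) ∧ ¬(¬q ∧ s)) ∨ ¬p   — double negation
= ((q ∨ ¬q ∨ (s ∧ ¬q)) ∧ (¬¬q ∨ ¬s)) ∨ ¬p   — De Morgan
= ((q ∨ ¬q ∨ (s ∧ ¬q)) ∧ (q ∨ ¬s)) ∨ ¬p   — double negation
= (q ∨ ¬q ∨ s ∨ ¬p) ∧ (q ∨ ¬q ∨ ¬q ∨ ¬p) ∧ (q ∨ ¬s ∨ ¬p)   — distribute ∨ over ∧
= q ∨ ¬s ∨ ¬p   — simplify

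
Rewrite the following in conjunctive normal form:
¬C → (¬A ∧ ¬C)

¬C → (¬A ∧ ¬C)
≡ ¬¬C ∨ (¬A ∧ ¬C)   [eliminate →]
≡ C ∨ (¬A ∧ ¬C)   [double negation]
≡ (C ∨ ¬A) ∧ (C ∨ ¬C)   [distribute ∨ over ∧]
≡ C ∨ ¬A   [simplify]

C ∨ ¬A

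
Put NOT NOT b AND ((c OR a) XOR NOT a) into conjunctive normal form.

b AND (NOT c OR a)

NOT NOT b AND ((c OR a) XOR NOT a)
= NOT NOT b AND (c OR a OR NOT a) AND NOT ((c OR a) AND NOT a)   (expand XOR)
= b AND (c OR a OR NOT a) AND NOT ((c OR a) AND NOT a)   (double negation)
= b AND (c OR a OR NOT a) AND (NOT (c OR a) OR NOT NOT a)   (De Morgan)
= b AND (c OR a OR NOT a) AND ((NOT c AND NOT a) OR NOT NOT a)   (De Morgan)
= b AND (c OR a OR NOT a) AND ((NOT c AND NOT a) OR a)   (double negation)
= b AND (c OR a OR NOT a) AND (NOT c OR a) AND (NOT a OR a)   (distribute OR over AND)
= b AND (NOT c OR a)   (simplify)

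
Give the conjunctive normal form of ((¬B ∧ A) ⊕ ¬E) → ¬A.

(B ∨ ¬A ∨ ¬E) ∧ (E ∨ ¬B ∨ ¬A)

((¬B ∧ A) ⊕ ¬E) → ¬A
⇔ ¬((¬B ∧ A) ⊕ ¬E) ∨ ¬A   [eliminate →]
⇔ ¬(((¬B ∧ A) ∨ ¬E) ∧ ¬(¬B ∧ A ∧ ¬E)) ∨ ¬A   [expand ⊕]
⇔ ¬((¬B ∧ A) ∨ ¬E) ∨ ¬¬(¬B ∧ A ∧ ¬E) ∨ ¬A   [De Morgan]
⇔ (¬(¬B ∧ A) ∧ ¬¬E) ∨ ¬¬(¬B ∧ A ∧ ¬E) ∨ ¬A   [De Morgan]
⇔ ((¬¬B ∨ ¬A) ∧ ¬¬E) ∨ ¬¬(¬B ∧ A ∧ ¬E) ∨ ¬A   [De Morgan]
⇔ ((B ∨ ¬A) ∧ ¬¬E) ∨ ¬¬(¬B ∧ A ∧ ¬E) ∨ ¬A   [double negation]
⇔ ((B ∨ ¬A) ∧ E) ∨ ¬¬(¬B ∧ A ∧ ¬E) ∨ ¬A   [double negation]
⇔ ((B ∨ ¬A) ∧ E) ∨ (¬B ∧ A ∧ ¬E) ∨ ¬A   [double negation]
⇔ (B ∨ ¬A ∨ ¬B ∨ ¬A) ∧ (B ∨ ¬A ∨ A ∨ ¬A) ∧ (B ∨ ¬A ∨ ¬E ∨ ¬A) ∧ (E ∨ ¬B ∨ ¬A) ∧ (E ∨ A ∨ ¬A) ∧ (E ∨ ¬E ∨ ¬A)   [distribute ∨ over ∧]
⇔ (B ∨ ¬A ∨ ¬E) ∧ (E ∨ ¬B ∨ ¬A)   [simplify]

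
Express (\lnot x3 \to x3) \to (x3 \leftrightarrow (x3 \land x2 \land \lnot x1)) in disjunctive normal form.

(\lnot x3 \to x3) \to (x3 \leftrightarrow (x3 \land x2 \land \lnot x1))
⇔ \lnot (\lnot x3 \to x3) \lor (x3 \leftrightarrow (x3 \land x2 \land \lnot x1))   [eliminate \to]
⇔ \lnot (\lnot \lnot x3 \lor x3) \lor (x3 \leftrightarrow (x3 \land x2 \land \lnot x1))   [eliminate \to]
⇔ \lnot (\lnot \lnot x3 \lor x3) \lor ((x3 \to (x3 \land x2 \land \lnot x1)) \land ((x3 \land x2 \land \lnot x1) \to x3))   [eliminate \leftrightarrow]
⇔ \lnot (\lnot \lnot x3 \lor x3) \lor ((\lnot x3 \lor (x3 \land x2 \land \lnot x1)) \land ((x3 \land x2 \land \lnot x1) \to x3))   [eliminate \to]
⇔ \lnot (\lnot \lnot x3 \lor x3) \lor ((\lnot x3 \lor (x3 \land x2 \land \lnot x1)) \land (\lnot (x3 \land x2 \land \lnot x1) \lor x3))   [eliminate \to]
⇔ (\lnot \lnot \lnot x3 \land \lnot x3) \lor ((\lnot x3 \lor (x3 \land x2 \land \lnot x1)) \land (\lnot (x3 \land x2 \land \lnot x1) \lor x3))   [De Morgan]
⇔ (\lnot x3 \land \lnot x3) \lor ((\lnot x3 \lor (x3 \land x2 \land \lnot x1)) \land (\lnot (x3 \land x2 \land \lnot x1) \lor x3))   [double negation]
⇔ (\lnot x3 \land \lnot x3) \lor ((\lnot x3 \lor (x3 \land x2 \land \lnot x1)) \land (\lnot x3 \lor \lnot x2 \lor \lnot \lnot x1 \lor x3))   [De Morgan]
⇔ (\lnot x3 \land \lnot x3) \lor ((\lnot x3 \lor (x3 \land x2 \land \lnot x1)) \land (\lnot x3 \lor \lnot x2 \lor x1 \lor x3))   [double negation]
⇔ (\lnot x3 \land \lnot x3) \lor (\lnot x3 \land \lnot x3) \lor (\lnot x3 \land \lnot x2) \lor (\lnot x3 \land x1) \lor (\lnot x3 \land x3) \lor (x3 \land x2 \land \lnot x1 \land \lnot x3) \lor (x3 \land x2 \land \lnot x1 \land \lnot x2) \lor (x3 \land x2 \land \lnot x1 \land x1) \lor (x3 \land x2 \land \lnot x1 \land x3)   [distribute \land over \lor]
⇔ \lnot x3 \lor (x3 \land x2 \land \lnot x1)   [simplify]

\lnot x3 \lor (x3 \land x2 \land \lnot x1)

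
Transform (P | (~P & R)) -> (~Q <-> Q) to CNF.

(~P | Q) & (~P | ~Q) & (P | ~R | Q) & (P | ~R | ~Q)

(P | (~P & R)) -> (~Q <-> Q)
⇔ ~(P | (~P & R)) | (~Q <-> Q)   — eliminate ->
⇔ ~(P | (~P & R)) | ((~Q -> Q) & (Q -> ~Q))   — eliminate <->
⇔ ~(P | (~P & R)) | ((~~Q | Q) & (Q -> ~Q))   — eliminate ->
⇔ ~(P | (~P & R)) | ((~~Q | Q) & (~Q | ~Q))   — eliminate ->
⇔ (~P & ~(~P & R)) | ((~~Q | Q) & (~Q | ~Q))   — De Morgan
⇔ (~P & (~~P | ~R)) | ((~~Q | Q) & (~Q | ~Q))   — De Morgan
⇔ (~P & (P | ~R)) | ((~~Q | Q) & (~Q | ~Q))   — double negation
⇔ (~P & (P | ~R)) | ((Q | Q) & (~Q | ~Q))   — double negation
⇔ (~P | Q | Q) & (~P | ~Q | ~Q) & (P | ~R | Q | Q) & (P | ~R | ~Q | ~Q)   — distribute | over &
⇔ (~P | Q) & (~P | ~Q) & (P | ~R | Q) & (P | ~R | ~Q)   — simplify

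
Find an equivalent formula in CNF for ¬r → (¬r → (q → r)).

¬r → (¬r → (q → r))
⇔ ¬¬r ∨ (¬r → (q → r))   — eliminate →
⇔ ¬¬r ∨ ¬¬r ∨ (q → r)   — eliminate →
⇔ ¬¬r ∨ ¬¬r ∨ ¬q ∨ r   — eliminate →
⇔ r ∨ ¬¬r ∨ ¬q ∨ r   — double negation
⇔ r ∨ r ∨ ¬q ∨ r   — double negation
⇔ r ∨ ¬q   — simplify

r ∨ ¬q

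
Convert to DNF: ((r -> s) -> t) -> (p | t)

(~r & ~t) | (s & ~t) | p | t

((r -> s) -> t) -> (p | t)
≡ ~((r -> s) -> t) | p | t   [eliminate ->]
≡ ~(~(r -> s) | t) | p | t   [eliminate ->]
≡ ~(~(~r | s) | t) | p | t   [eliminate ->]
≡ (~~(~r | s) & ~t) | p | t   [De Morgan]
≡ ((~r | s) & ~t) | p | t   [double negation]
≡ (~r & ~t) | (s & ~t) | p | t   [distribute & over |]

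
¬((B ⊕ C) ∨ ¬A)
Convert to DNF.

¬((B ⊕ C) ∨ ¬A)
≡ ¬((B ∧ ¬C) ∨ (¬B ∧ C) ∨ ¬A)   — expand ⊕
≡ ¬(B ∧ ¬C) ∧ ¬(¬B ∧ C) ∧ ¬¬A   — De Morgan
≡ (¬B ∨ ¬¬C) ∧ ¬(¬B ∧ C) ∧ ¬¬A   — De Morgan
≡ (¬B ∨ C) ∧ ¬(¬B ∧ C) ∧ ¬¬A   — double negation
≡ (¬B ∨ C) ∧ (¬¬B ∨ ¬C) ∧ ¬¬A   — De Morgan
≡ (¬B ∨ C) ∧ (B ∨ ¬C) ∧ ¬¬A   — double negation
≡ (¬B ∨ C) ∧ (B ∨ ¬C) ∧ A   — double negation
≡ (¬B ∧ B ∧ A) ∨ (¬B ∧ ¬C ∧ A) ∨ (C ∧ B ∧ A) ∨ (C ∧ ¬C ∧ A)   — distribute ∧ over ∨
≡ (¬B ∧ ¬C ∧ A) ∨ (C ∧ B ∧ A)   — simplify

(¬B ∧ ¬C ∧ A) ∨ (C ∧ B ∧ A)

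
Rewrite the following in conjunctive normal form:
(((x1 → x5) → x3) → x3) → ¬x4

(x1 ∨ x3 ∨ ¬x4) ∧ (¬x5 ∨ x3 ∨ ¬x4) ∧ (¬x3 ∨ ¬x4)

(((x1 → x5) → x3) → x3) → ¬x4
≡ ¬(((x1 → x5) → x3) → x3) ∨ ¬x4   — eliminate →
≡ ¬(¬((x1 → x5) → x3) ∨ x3) ∨ ¬x4   — eliminate →
≡ ¬(¬(¬(x1 → x5) ∨ x3) ∨ x3) ∨ ¬x4   — eliminate →
≡ ¬(¬(¬(¬x1 ∨ x5) ∨ x3) ∨ x3) ∨ ¬x4   — eliminate →
≡ (¬¬(¬(¬x1 ∨ x5) ∨ x3) ∧ ¬x3) ∨ ¬x4   — De Morgan
≡ ((¬(¬x1 ∨ x5) ∨ x3) ∧ ¬x3) ∨ ¬x4   — double negation
≡ (((¬¬x1 ∧ ¬x5) ∨ x3) ∧ ¬x3) ∨ ¬x4   — De Morgan
≡ (((x1 ∧ ¬x5) ∨ x3) ∧ ¬x3) ∨ ¬x4   — double negation
≡ (x1 ∨ x3 ∨ ¬x4) ∧ (¬x5 ∨ x3 ∨ ¬x4) ∧ (¬x3 ∨ ¬x4)   — distribute ∨ over ∧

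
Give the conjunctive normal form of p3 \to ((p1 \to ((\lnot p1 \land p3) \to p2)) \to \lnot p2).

p3 \to ((p1 \to ((\lnot p1 \land p3) \to p2)) \to \lnot p2)
≡ \lnot p3 \lor ((p1 \to ((\lnot p1 \land p3) \to p2)) \to \lnot p2)   (eliminate \to)
≡ \lnot p3 \lor \lnot (p1 \to ((\lnot p1 \land p3) \to p2)) \lor \lnot p2   (eliminate \to)
≡ \lnot p3 \lor \lnot (\lnot p1 \lor ((\lnot p1 \land p3) \to p2)) \lor \lnot p2   (eliminate \to)
≡ \lnot p3 \lor \lnot (\lnot p1 \lor \lnot (\lnot p1 \land p3) \lor p2) \lor \lnot p2   (eliminate \to)
≡ \lnot p3 \lor (\lnot \lnot p1 \land \lnot \lnot (\lnot p1 \land p3) \land \lnot p2) \lor \lnot p2   (De Morgan)
≡ \lnot p3 \lor (p1 \land \lnot \lnot (\lnot p1 \land p3) \land \lnot p2) \lor \lnot p2   (double negation)
≡ \lnot p3 \lor (p1 \land \lnot p1 \land p3 \land \lnot p2) \lor \lnot p2   (double negation)
≡ (\lnot p3 \lor p1 \lor \lnot p2) \land (\lnot p3 \lor \lnot p1 \lor \lnot p2) \land (\lnot p3 \lor p3 \lor \lnot p2) \land (\lnot p3 \lor \lnot p2 \lor \lnot p2)   (distribute \lor over \land)
≡ \lnot p3 \lor \lnot p2   (simplify)

\lnot p3 \lor \lnot p2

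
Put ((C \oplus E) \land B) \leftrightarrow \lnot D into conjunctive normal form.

((C \oplus E) \land B) \leftrightarrow \lnot D
⇔ (((C \oplus E) \land B) \to \lnot D) \land (\lnot D \to ((C \oplus E) \land B))   [eliminate \leftrightarrow]
⇔ (\lnot ((C \oplus E) \land B) \lor \lnot D) \land (\lnot D \to ((C \oplus E) \land B))   [eliminate \to]
⇔ (\lnot ((C \lor E) \land \lnot (C \land E) \land B) \lor \lnot D) \land (\lnot D \to ((C \oplus E) \land B))   [expand \oplus]
⇔ (\lnot ((C \lor E) \land \lnot (C \land E) \land B) \lor \lnot D) \land (\lnot \lnot D \lor ((C \oplus E) \land B))   [eliminate \to]
⇔ (\lnot ((C \lor E) \land \lnot (C \land E) \land B) \lor \lnot D) \land (\lnot \lnot D \lor ((C \lor E) \land \lnot (C \land E) \land B))   [expand \oplus]
⇔ (\lnot (C \lor E) \lor \lnot \lnot (C \land E) \lor \lnot B \lor \lnot D) \land (\lnot \lnot D \lor ((C \lor E) \land \lnot (C \land E) \land B))   [De Morgan]
⇔ ((\lnot C \land \lnot E) \lor \lnot \lnot (C \land E) \lor \lnot B \lor \lnot D) \land (\lnot \lnot D \lor ((C \lor E) \land \lnot (C \land E) \land B))   [De Morgan]
⇔ ((\lnot C \land \lnot E) \lor (C \land E) \lor \lnot B \lor \lnot D) \land (\lnot \lnot D \lor ((C \lor E) \land \lnot (C \land E) \land B))   [double negation]
⇔ ((\lnot C \land \lnot E) \lor (C \land E) \lor \lnot B \lor \lnot D) \land (D \lor ((C \lor E) \land \lnot (C \land E) \land B))   [double negation]
⇔ ((\lnot C \land \lnot E) \lor (C \land E) \lor \lnot B \lor \lnot D) \land (D \lor ((C \lor E) \land (\lnot C \lor \lnot E) \land B))   [De Morgan]
⇔ (\lnot C \lor C \lor \lnot B \lor \lnot D) \land (\lnot C \lor E \lor \lnot B \lor \lnot D) \land (\lnot E \lor C \lor \lnot B \lor \lnot D) \land (\lnot E \lor E \lor \lnot B \lor \lnot D) \land (D \lor C \lor E) \land (D \lor \lnot C \lor \lnot E) \land (D \lor B)   [distribute \lor over \land]
⇔ (\lnot C \lor E \lor \lnot B \lor \lnot D) \land (\lnot E \lor C \lor \lnot B \lor \lnot D) \land (D \lor C \lor E) \land (D \lor \lnot C \lor \lnot E) \land (D \lor B)   [simplify]

(\lnot C \lor E \lor \lnot B \lor \lnot D) \land (\lnot E \lor C \lor \lnot B \lor \lnot D) \land (D \lor C \lor E) \land (D \lor \lnot C \lor \lnot E) \land (D \lor B)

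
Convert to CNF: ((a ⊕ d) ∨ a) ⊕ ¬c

(a ∨ d ∨ ¬c) ∧ (¬d ∨ a ∨ c) ∧ (¬a ∨ c)

((a ⊕ d) ∨ a) ⊕ ¬c
≡ ((a ⊕ d) ∨ a ∨ ¬c) ∧ ¬(((a ⊕ d) ∨ a) ∧ ¬c)
≡ (((a ∨ d) ∧ ¬(a ∧ d)) ∨ a ∨ ¬c) ∧ ¬(((a ⊕ d) ∨ a) ∧ ¬c)
≡ (((a ∨ d) ∧ ¬(a ∧ d)) ∨ a ∨ ¬c) ∧ ¬((((a ∨ d) ∧ ¬(a ∧ d)) ∨ a) ∧ ¬c)
≡ (((a ∨ d) ∧ (¬a ∨ ¬d)) ∨ a ∨ ¬c) ∧ ¬((((a ∨ d) ∧ ¬(a ∧ d)) ∨ a) ∧ ¬c)
≡ (((a ∨ d) ∧ (¬a ∨ ¬d)) ∨ a ∨ ¬c) ∧ (¬(((a ∨ d) ∧ ¬(a ∧ d)) ∨ a) ∨ ¬¬c)
≡ (((a ∨ d) ∧ (¬a ∨ ¬d)) ∨ a ∨ ¬c) ∧ ((¬((a ∨ d) ∧ ¬(a ∧ d)) ∧ ¬a) ∨ ¬¬c)
≡ (((a ∨ d) ∧ (¬a ∨ ¬d)) ∨ a ∨ ¬c) ∧ (((¬(a ∨ d) ∨ ¬¬(a ∧ d)) ∧ ¬a) ∨ ¬¬c)
≡ (((a ∨ d) ∧ (¬a ∨ ¬d)) ∨ a ∨ ¬c) ∧ ((((¬a ∧ ¬d) ∨ ¬¬(a ∧ d)) ∧ ¬a) ∨ ¬¬c)
≡ (((a ∨ d) ∧ (¬a ∨ ¬d)) ∨ a ∨ ¬c) ∧ ((((¬a ∧ ¬d) ∨ (a ∧ d)) ∧ ¬a) ∨ ¬¬c)
≡ (((a ∨ d) ∧ (¬a ∨ ¬d)) ∨ a ∨ ¬c) ∧ ((((¬a ∧ ¬d) ∨ (a ∧ d)) ∧ ¬a) ∨ c)
≡ (a ∨ d ∨ a ∨ ¬c) ∧ (¬a ∨ ¬d ∨ a ∨ ¬c) ∧ (¬a ∨ a ∨ c) ∧ (¬a ∨ d ∨ c) ∧ (¬d ∨ a ∨ c) ∧ (¬d ∨ d ∨ c) ∧ (¬a ∨ c)
≡ (a ∨ d ∨ ¬c) ∧ (¬d ∨ a ∨ c) ∧ (¬a ∨ c)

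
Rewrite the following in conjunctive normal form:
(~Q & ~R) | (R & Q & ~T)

(~Q | R) & (~Q | ~T) & (~R | Q) & (~R | ~T)

(~Q & ~R) | (R & Q & ~T)
⇔ (~Q | R) & (~Q | Q) & (~Q | ~T) & (~R | R) & (~R | Q) & (~R | ~T)   [distribute | over &]
⇔ (~Q | R) & (~Q | ~T) & (~R | Q) & (~R | ~T)   [simplify]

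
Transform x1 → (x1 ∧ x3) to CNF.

¬x1 ∨ x3

x1 → (x1 ∧ x3)
= ¬x1 ∨ (x1 ∧ x3)
= (¬x1 ∨ x1) ∧ (¬x1 ∨ x3)
= ¬x1 ∨ x3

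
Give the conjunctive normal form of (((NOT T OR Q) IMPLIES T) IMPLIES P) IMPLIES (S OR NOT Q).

(((NOT T OR Q) IMPLIES T) IMPLIES P) IMPLIES (S OR NOT Q)
≡ NOT (((NOT T OR Q) IMPLIES T) IMPLIES P) OR S OR NOT Q   [eliminate IMPLIES]
≡ NOT (NOT ((NOT T OR Q) IMPLIES T) OR P) OR S OR NOT Q   [eliminate IMPLIES]
≡ NOT (NOT (NOT (NOT T OR Q) OR T) OR P) OR S OR NOT Q   [eliminate IMPLIES]
≡ (NOT NOT (NOT (NOT T OR Q) OR T) AND NOT P) OR S OR NOT Q   [De Morgan]
≡ ((NOT (NOT T OR Q) OR T) AND NOT P) OR S OR NOT Q   [double negation]
≡ (((NOT NOT T AND NOT Q) OR T) AND NOT P) OR S OR NOT Q   [De Morgan]
≡ (((T AND NOT Q) OR T) AND NOT P) OR S OR NOT Q   [double negation]
≡ (T OR T OR S OR NOT Q) AND (NOT Q OR T OR S OR NOT Q) AND (NOT P OR S OR NOT Q)   [distribute OR over AND]
≡ (T OR S OR NOT Q) AND (NOT P OR S OR NOT Q)   [simplify]

(T OR S OR NOT Q) AND (NOT P OR S OR NOT Q)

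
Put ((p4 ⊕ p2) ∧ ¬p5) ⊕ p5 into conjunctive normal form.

((p4 ⊕ p2) ∧ ¬p5) ⊕ p5
≡ (((p4 ⊕ p2) ∧ ¬p5) ∨ p5) ∧ ¬((p4 ⊕ p2) ∧ ¬p5 ∧ p5)   [expand ⊕]
≡ (((p4 ∨ p2) ∧ ¬(p4 ∧ p2) ∧ ¬p5) ∨ p5) ∧ ¬((p4 ⊕ p2) ∧ ¬p5 ∧ p5)   [expand ⊕]
≡ (((p4 ∨ p2) ∧ ¬(p4 ∧ p2) ∧ ¬p5) ∨ p5) ∧ ¬((p4 ∨ p2) ∧ ¬(p4 ∧ p2) ∧ ¬p5 ∧ p5)   [expand ⊕]
≡ (((p4 ∨ p2) ∧ (¬p4 ∨ ¬p2) ∧ ¬p5) ∨ p5) ∧ ¬((p4 ∨ p2) ∧ ¬(p4 ∧ p2) ∧ ¬p5 ∧ p5)   [De Morgan]
≡ (((p4 ∨ p2) ∧ (¬p4 ∨ ¬p2) ∧ ¬p5) ∨ p5) ∧ (¬(p4 ∨ p2) ∨ ¬¬(p4 ∧ p2) ∨ ¬¬p5 ∨ ¬p5)   [De Morgan]
≡ (((p4 ∨ p2) ∧ (¬p4 ∨ ¬p2) ∧ ¬p5) ∨ p5) ∧ ((¬p4 ∧ ¬p2) ∨ ¬¬(p4 ∧ p2) ∨ ¬¬p5 ∨ ¬p5)   [De Morgan]
≡ (((p4 ∨ p2) ∧ (¬p4 ∨ ¬p2) ∧ ¬p5) ∨ p5) ∧ ((¬p4 ∧ ¬p2) ∨ (p4 ∧ p2) ∨ ¬¬p5 ∨ ¬p5)   [double negation]
≡ (((p4 ∨ p2) ∧ (¬p4 ∨ ¬p2) ∧ ¬p5) ∨ p5) ∧ ((¬p4 ∧ ¬p2) ∨ (p4 ∧ p2) ∨ p5 ∨ ¬p5)   [double negation]
≡ (p4 ∨ p2 ∨ p5) ∧ (¬p4 ∨ ¬p2 ∨ p5) ∧ (¬p5 ∨ p5) ∧ (¬p4 ∨ p4 ∨ p5 ∨ ¬p5) ∧ (¬p4 ∨ p2 ∨ p5 ∨ ¬p5) ∧ (¬p2 ∨ p4 ∨ p5 ∨ ¬p5) ∧ (¬p2 ∨ p2 ∨ p5 ∨ ¬p5)   [distribute ∨ over ∧]
≡ (p4 ∨ p2 ∨ p5) ∧ (¬p4 ∨ ¬p2 ∨ p5)   [simplify]

(p4 ∨ p2 ∨ p5) ∧ (¬p4 ∨ ¬p2 ∨ p5)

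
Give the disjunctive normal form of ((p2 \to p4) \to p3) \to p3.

((p2 \to p4) \to p3) \to p3
⇔ \lnot ((p2 \to p4) \to p3) \lor p3
⇔ \lnot (\lnot (p2 \to p4) \lor p3) \lor p3
⇔ \lnot (\lnot (\lnot p2 \lor p4) \lor p3) \lor p3
⇔ (\lnot \lnot (\lnot p2 \lor p4) \land \lnot p3) \lor p3
⇔ ((\lnot p2 \lor p4) \land \lnot p3) \lor p3
⇔ (\lnot p2 \land \lnot p3) \lor (p4 \land \lnot p3) \lor p3

(\lnot p2 \land \lnot p3) \lor (p4 \land \lnot p3) \lor p3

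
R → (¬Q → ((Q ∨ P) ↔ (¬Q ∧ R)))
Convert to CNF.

¬R ∨ Q ∨ P

R → (¬Q → ((Q ∨ P) ↔ (¬Q ∧ R)))
≡ ¬R ∨ (¬Q → ((Q ∨ P) ↔ (¬Q ∧ R)))   — eliminate →
≡ ¬R ∨ ¬¬Q ∨ ((Q ∨ P) ↔ (¬Q ∧ R))   — eliminate →
≡ ¬R ∨ ¬¬Q ∨ (((Q ∨ P) → (¬Q ∧ R)) ∧ ((¬Q ∧ R) → (Q ∨ P)))   — eliminate ↔
≡ ¬R ∨ ¬¬Q ∨ ((¬(Q ∨ P) ∨ (¬Q ∧ R)) ∧ ((¬Q ∧ R) → (Q ∨ P)))   — eliminate →
≡ ¬R ∨ ¬¬Q ∨ ((¬(Q ∨ P) ∨ (¬Q ∧ R)) ∧ (¬(¬Q ∧ R) ∨ Q ∨ P))   — eliminate →
≡ ¬R ∨ Q ∨ ((¬(Q ∨ P) ∨ (¬Q ∧ R)) ∧ (¬(¬Q ∧ R) ∨ Q ∨ P))   — double negation
≡ ¬R ∨ Q ∨ (((¬Q ∧ ¬P) ∨ (¬Q ∧ R)) ∧ (¬(¬Q ∧ R) ∨ Q ∨ P))   — De Morgan
≡ ¬R ∨ Q ∨ (((¬Q ∧ ¬P) ∨ (¬Q ∧ R)) ∧ (¬¬Q ∨ ¬R ∨ Q ∨ P))   — De Morgan
≡ ¬R ∨ Q ∨ (((¬Q ∧ ¬P) ∨ (¬Q ∧ R)) ∧ (Q ∨ ¬R ∨ Q ∨ P))   — double negation
≡ (¬R ∨ Q ∨ ¬Q ∨ ¬Q) ∧ (¬R ∨ Q ∨ ¬Q ∨ R) ∧ (¬R ∨ Q ∨ ¬P ∨ ¬Q) ∧ (¬R ∨ Q ∨ ¬P ∨ R) ∧ (¬R ∨ Q ∨ Q ∨ ¬R ∨ Q ∨ P)   — distribute ∨ over ∧
≡ ¬R ∨ Q ∨ P   — simplify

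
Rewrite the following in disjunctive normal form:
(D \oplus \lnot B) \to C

(\lnot D \land B) \lor (\lnot B \land D) \lor C

(D \oplus \lnot B) \to C
⇔ \lnot (D \oplus \lnot B) \lor C   — eliminate \to
⇔ \lnot ((D \land \lnot \lnot B) \lor (\lnot D \land \lnot B)) \lor C   — expand \oplus
⇔ (\lnot (D \land \lnot \lnot B) \land \lnot (\lnot D \land \lnot B)) \lor C   — De Morgan
⇔ ((\lnot D \lor \lnot \lnot \lnot B) \land \lnot (\lnot D \land \lnot B)) \lor C   — De Morgan
⇔ ((\lnot D \lor \lnot B) \land \lnot (\lnot D \land \lnot B)) \lor C   — double negation
⇔ ((\lnot D \lor \lnot B) \land (\lnot \lnot D \lor \lnot \lnot B)) \lor C   — De Morgan
⇔ ((\lnot D \lor \lnot B) \land (D \lor \lnot \lnot B)) \lor C   — double negation
⇔ ((\lnot D \lor \lnot B) \land (D \lor B)) \lor C   — double negation
⇔ (\lnot D \land D) \lor (\lnot D \land B) \lor (\lnot B \land D) \lor (\lnot B \land B) \lor C   — distribute \land over \lor
⇔ (\lnot D \land B) \lor (\lnot B \land D) \lor C   — simplify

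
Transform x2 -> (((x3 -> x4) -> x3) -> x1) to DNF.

x2 -> (((x3 -> x4) -> x3) -> x1)
≡ ~x2 | (((x3 -> x4) -> x3) -> x1)   (eliminate ->)
≡ ~x2 | ~((x3 -> x4) -> x3) | x1   (eliminate ->)
≡ ~x2 | ~(~(x3 -> x4) | x3) | x1   (eliminate ->)
≡ ~x2 | ~(~(~x3 | x4) | x3) | x1   (eliminate ->)
≡ ~x2 | (~~(~x3 | x4) & ~x3) | x1   (De Morgan)
≡ ~x2 | ((~x3 | x4) & ~x3) | x1   (double negation)
≡ ~x2 | (~x3 & ~x3) | (x4 & ~x3) | x1   (distribute & over |)
≡ ~x2 | ~x3 | x1   (simplify)

~x2 | ~x3 | x1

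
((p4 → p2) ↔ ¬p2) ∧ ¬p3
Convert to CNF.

¬p2 ∧ (p2 ∨ ¬p4) ∧ ¬p3

((p4 → p2) ↔ ¬p2) ∧ ¬p3
⇔ ((p4 → p2) → ¬p2) ∧ (¬p2 → (p4 → p2)) ∧ ¬p3   (eliminate ↔)
⇔ (¬(p4 → p2) ∨ ¬p2) ∧ (¬p2 → (p4 → p2)) ∧ ¬p3   (eliminate →)
⇔ (¬(¬p4 ∨ p2) ∨ ¬p2) ∧ (¬p2 → (p4 → p2)) ∧ ¬p3   (eliminate →)
⇔ (¬(¬p4 ∨ p2) ∨ ¬p2) ∧ (¬¬p2 ∨ (p4 → p2)) ∧ ¬p3   (eliminate →)
⇔ (¬(¬p4 ∨ p2) ∨ ¬p2) ∧ (¬¬p2 ∨ ¬p4 ∨ p2) ∧ ¬p3   (eliminate →)
⇔ ((¬¬p4 ∧ ¬p2) ∨ ¬p2) ∧ (¬¬p2 ∨ ¬p4 ∨ p2) ∧ ¬p3   (De Morgan)
⇔ ((p4 ∧ ¬p2) ∨ ¬p2) ∧ (¬¬p2 ∨ ¬p4 ∨ p2) ∧ ¬p3   (double negation)
⇔ ((p4 ∧ ¬p2) ∨ ¬p2) ∧ (p2 ∨ ¬p4 ∨ p2) ∧ ¬p3   (double negation)
⇔ (p4 ∨ ¬p2) ∧ (¬p2 ∨ ¬p2) ∧ (p2 ∨ ¬p4 ∨ p2) ∧ ¬p3   (distribute ∨ over ∧)
⇔ ¬p2 ∧ (p2 ∨ ¬p4) ∧ ¬p3   (simplify)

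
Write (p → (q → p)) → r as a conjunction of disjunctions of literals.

(p → (q → p)) → r
⇔ ¬(p → (q → p)) ∨ r   [eliminate →]
⇔ ¬(¬p ∨ (q → p)) ∨ r   [eliminate →]
⇔ ¬(¬p ∨ ¬q ∨ p) ∨ r   [eliminate →]
⇔ (¬¬p ∧ ¬¬q ∧ ¬p) ∨ r   [De Morgan]
⇔ (p ∧ ¬¬q ∧ ¬p) ∨ r   [double negation]
⇔ (p ∧ q ∧ ¬p) ∨ r   [double negation]
⇔ (p ∨ r) ∧ (q ∨ r) ∧ (¬p ∨ r)   [distribute ∨ over ∧]

(p ∨ r) ∧ (q ∨ r) ∧ (¬p ∨ r)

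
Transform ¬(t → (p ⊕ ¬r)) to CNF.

¬(t → (p ⊕ ¬r))
≡ ¬(¬t ∨ (p ⊕ ¬r))   (eliminate →)
≡ ¬(¬t ∨ ((p ∨ ¬r) ∧ ¬(p ∧ ¬r)))   (expand ⊕)
≡ ¬¬t ∧ ¬((p ∨ ¬r) ∧ ¬(p ∧ ¬r))   (De Morgan)
≡ t ∧ ¬((p ∨ ¬r) ∧ ¬(p ∧ ¬r))   (double negation)
≡ t ∧ (¬(p ∨ ¬r) ∨ ¬¬(p ∧ ¬r))   (De Morgan)
≡ t ∧ ((¬p ∧ ¬¬r) ∨ ¬¬(p ∧ ¬r))   (De Morgan)
≡ t ∧ ((¬p ∧ r) ∨ ¬¬(p ∧ ¬r))   (double negation)
≡ t ∧ ((¬p ∧ r) ∨ (p ∧ ¬r))   (double negation)
≡ t ∧ (¬p ∨ p) ∧ (¬p ∨ ¬r) ∧ (r ∨ p) ∧ (r ∨ ¬r)   (distribute ∨ over ∧)
≡ t ∧ (¬p ∨ ¬r) ∧ (r ∨ p)   (simplify)

t ∧ (¬p ∨ ¬r) ∧ (r ∨ p)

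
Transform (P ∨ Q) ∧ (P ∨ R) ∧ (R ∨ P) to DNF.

P ∨ (Q ∧ R)

(P ∨ Q) ∧ (P ∨ R) ∧ (R ∨ P)
⇔ (P ∧ P ∧ R) ∨ (P ∧ P ∧ P) ∨ (P ∧ R ∧ R) ∨ (P ∧ R ∧ P) ∨ (Q ∧ P ∧ R) ∨ (Q ∧ P ∧ P) ∨ (Q ∧ R ∧ R) ∨ (Q ∧ R ∧ P)   [distribute ∧ over ∨]
⇔ P ∨ (Q ∧ R)   [simplify]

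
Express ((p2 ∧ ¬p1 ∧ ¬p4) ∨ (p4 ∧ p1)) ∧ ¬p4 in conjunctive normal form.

(p2 ∨ p4) ∧ (p2 ∨ p1) ∧ (¬p1 ∨ p4) ∧ ¬p4

((p2 ∧ ¬p1 ∧ ¬p4) ∨ (p4 ∧ p1)) ∧ ¬p4
⇔ (p2 ∨ p4) ∧ (p2 ∨ p1) ∧ (¬p1 ∨ p4) ∧ (¬p1 ∨ p1) ∧ (¬p4 ∨ p4) ∧ (¬p4 ∨ p1) ∧ ¬p4
⇔ (p2 ∨ p4) ∧ (p2 ∨ p1) ∧ (¬p1 ∨ p4) ∧ ¬p4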